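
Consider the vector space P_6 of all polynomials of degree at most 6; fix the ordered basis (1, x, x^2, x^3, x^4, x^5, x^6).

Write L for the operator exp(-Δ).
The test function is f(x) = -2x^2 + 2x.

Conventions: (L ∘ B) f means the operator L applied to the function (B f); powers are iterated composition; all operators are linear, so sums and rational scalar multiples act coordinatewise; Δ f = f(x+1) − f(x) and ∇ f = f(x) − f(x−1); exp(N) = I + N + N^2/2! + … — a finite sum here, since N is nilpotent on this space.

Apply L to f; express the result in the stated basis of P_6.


order-1 term: 4x
order-2 term: -2
the series for exp(-Δ) f terminates at order 2
exp(-Δ) f = -2x^2 + 6x - 2

the result is g(x) = -2x^2 + 6x - 2


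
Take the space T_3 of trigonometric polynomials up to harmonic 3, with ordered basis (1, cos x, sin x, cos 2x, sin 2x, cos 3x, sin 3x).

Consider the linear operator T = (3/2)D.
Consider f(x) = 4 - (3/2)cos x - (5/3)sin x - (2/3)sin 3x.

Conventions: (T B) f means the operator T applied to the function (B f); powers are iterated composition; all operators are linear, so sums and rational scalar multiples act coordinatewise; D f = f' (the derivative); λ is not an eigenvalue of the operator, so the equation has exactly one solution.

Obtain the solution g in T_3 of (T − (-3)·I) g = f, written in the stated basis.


the result is g(x) = 4/3 - (8/45)cos x - (29/45)sin x + (4/39)cos 3x - (8/117)sin 3x

write g with unknown coordinates in the stated basis and equate coefficients in (T − (-3)·I) g = f
solving from the highest basis element down gives g = 4/3 - (8/45)cos x - (29/45)sin x + (4/39)cos 3x - (8/117)sin 3x
check: T g = -(29/30)cos x + (4/15)sin x - (4/13)cos 3x - (6/13)sin 3x
so T g − (-3)·g = 4 - (3/2)cos x - (5/3)sin x - (2/3)sin 3x = f ✓


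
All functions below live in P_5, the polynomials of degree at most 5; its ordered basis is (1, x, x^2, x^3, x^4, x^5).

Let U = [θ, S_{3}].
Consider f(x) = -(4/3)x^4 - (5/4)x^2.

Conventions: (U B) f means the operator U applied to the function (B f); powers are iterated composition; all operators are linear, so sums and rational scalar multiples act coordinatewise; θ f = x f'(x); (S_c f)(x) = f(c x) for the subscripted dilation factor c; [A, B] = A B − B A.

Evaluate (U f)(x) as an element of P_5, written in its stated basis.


g(x) = 0

S_{3} f = -108x^4 - (45/4)x^2
θ S_{3} f = -432x^4 - (45/2)x^2
θ f = -(16/3)x^4 - (5/2)x^2
S_{3} θ f = -432x^4 - (45/2)x^2
[θ, S_{3}] f = 0


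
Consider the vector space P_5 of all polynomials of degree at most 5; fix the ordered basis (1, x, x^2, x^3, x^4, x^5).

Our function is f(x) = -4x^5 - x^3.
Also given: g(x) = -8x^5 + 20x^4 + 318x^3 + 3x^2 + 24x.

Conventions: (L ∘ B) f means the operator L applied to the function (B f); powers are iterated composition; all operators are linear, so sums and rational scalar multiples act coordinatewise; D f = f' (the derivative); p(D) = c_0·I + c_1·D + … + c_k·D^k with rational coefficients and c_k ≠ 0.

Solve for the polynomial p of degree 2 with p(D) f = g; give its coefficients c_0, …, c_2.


D^0 f = -4x^5 - x^3
D^1 f = -20x^4 - 3x^2
D^2 f = -80x^3 - 6x
matching coefficients of g against c_0 f + c_1 Df + … from the top degree down determines the c_i
solution: c_0 = 2, c_1 = -1, c_2 = -4

c_0 = 2, c_1 = -1, c_2 = -4


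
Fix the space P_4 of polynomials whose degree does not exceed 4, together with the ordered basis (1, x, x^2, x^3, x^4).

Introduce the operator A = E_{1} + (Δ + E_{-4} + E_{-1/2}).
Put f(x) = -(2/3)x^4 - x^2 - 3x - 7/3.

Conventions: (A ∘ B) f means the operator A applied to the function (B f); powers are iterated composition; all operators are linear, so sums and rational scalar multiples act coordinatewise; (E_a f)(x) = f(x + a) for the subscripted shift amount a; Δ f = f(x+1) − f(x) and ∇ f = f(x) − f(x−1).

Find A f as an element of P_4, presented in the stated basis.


E_{1} f = -(2/3)x^4 - (8/3)x^3 - 5x^2 - (23/3)x - 7
Δ f = -(8/3)x^3 - 4x^2 - (14/3)x - 14/3
E_{-4} f = -(2/3)x^4 + (32/3)x^3 - 65x^2 + (527/3)x - 177
E_{-1/2} f = -(2/3)x^4 + (4/3)x^3 - 2x^2 - (5/3)x - 9/8
(Δ + E_{-4} + E_{-1/2}) f = -(4/3)x^4 + (28/3)x^3 - 71x^2 + (508/3)x - 4387/24
(E_{1} + (Δ + E_{-4} + E_{-1/2})) f = -2x^4 + (20/3)x^3 - 76x^2 + (485/3)x - 4555/24

the result is g(x) = -2x^4 + (20/3)x^3 - 76x^2 + (485/3)x - 4555/24


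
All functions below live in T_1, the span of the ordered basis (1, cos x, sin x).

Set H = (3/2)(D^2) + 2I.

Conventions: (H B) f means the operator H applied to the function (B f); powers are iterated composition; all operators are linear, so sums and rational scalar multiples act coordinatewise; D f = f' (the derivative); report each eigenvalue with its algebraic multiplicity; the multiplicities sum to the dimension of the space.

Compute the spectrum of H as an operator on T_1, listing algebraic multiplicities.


image of 1: 2
image of cos x: (1/2)cos x
image of sin x: (1/2)sin x
the matrix is diagonal; its diagonal is (2, 1/2, 1/2)
for a triangular matrix the eigenvalues are the diagonal entries, with algebraic multiplicity their repetition count

λ = 1/2 (multiplicity 2), λ = 2 (multiplicity 1)


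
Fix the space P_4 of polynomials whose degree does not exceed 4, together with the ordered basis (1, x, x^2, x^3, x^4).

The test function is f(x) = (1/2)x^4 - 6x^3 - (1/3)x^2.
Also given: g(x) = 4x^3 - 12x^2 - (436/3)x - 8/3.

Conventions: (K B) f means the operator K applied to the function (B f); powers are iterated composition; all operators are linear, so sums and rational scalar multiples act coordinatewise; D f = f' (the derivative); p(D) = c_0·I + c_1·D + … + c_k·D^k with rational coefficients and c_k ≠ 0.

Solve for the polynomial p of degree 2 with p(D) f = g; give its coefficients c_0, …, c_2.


D^0 f = (1/2)x^4 - 6x^3 - (1/3)x^2
D^1 f = 2x^3 - 18x^2 - (2/3)x
D^2 f = 6x^2 - 36x - 2/3
matching coefficients of g against c_0 f + c_1 Df + … from the top degree down determines the c_i
solution: c_0 = 0, c_1 = 2, c_2 = 4

p(D) = 2·D + 4·D^2, i.e. c_0 = 0, c_1 = 2, c_2 = 4


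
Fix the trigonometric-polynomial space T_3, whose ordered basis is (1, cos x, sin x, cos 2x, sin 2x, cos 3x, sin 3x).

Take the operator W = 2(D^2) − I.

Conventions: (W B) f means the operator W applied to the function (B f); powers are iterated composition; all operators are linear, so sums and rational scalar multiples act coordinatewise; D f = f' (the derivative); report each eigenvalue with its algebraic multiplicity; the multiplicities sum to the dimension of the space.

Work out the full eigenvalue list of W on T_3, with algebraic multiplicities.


image of 1: -1
image of cos x: -3cos x
image of sin x: -3sin x
image of cos 2x: -9cos 2x
image of sin 2x: -9sin 2x
image of cos 3x: -19cos 3x
image of sin 3x: -19sin 3x
the matrix is diagonal; its diagonal is (-1, -3, -3, -9, -9, -19, -19)
for a triangular matrix the eigenvalues are the diagonal entries, with algebraic multiplicity their repetition count

λ = -19 (multiplicity 2), λ = -9 (multiplicity 2), λ = -3 (multiplicity 2), λ = -1 (multiplicity 1)


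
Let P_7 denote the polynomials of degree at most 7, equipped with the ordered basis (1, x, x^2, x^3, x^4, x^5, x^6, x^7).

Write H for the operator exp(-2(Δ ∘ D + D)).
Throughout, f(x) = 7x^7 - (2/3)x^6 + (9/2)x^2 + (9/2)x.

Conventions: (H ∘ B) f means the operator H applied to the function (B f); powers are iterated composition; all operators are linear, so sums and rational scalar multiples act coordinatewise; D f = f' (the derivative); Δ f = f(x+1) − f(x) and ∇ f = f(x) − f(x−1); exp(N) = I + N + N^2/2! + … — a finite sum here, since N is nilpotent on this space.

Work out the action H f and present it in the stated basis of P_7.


order-1 term: -98x^6 - 580x^5 - 1430x^4 - 1880x^3 - 1390x^2 - 566x - 117
order-2 term: 588x^5 + 5840x^4 + 23200x^3 + 46080x^2 + 45760x + 18194
order-3 term: -1960x^4 - (70240/3)x^3 - 104880x^2 - 208800x - 155880
order-4 term: 3920x^3 + 46880x^2 + 186880x + 248320
order-5 term: -4704x^2 - 46912x - 116960
order-6 term: 3136x + 56320/3
order-7 term: -896
the series for exp(-2(Δ ∘ D + D)) f terminates at order 7
exp(-2(Δ ∘ D + D)) f = 7x^7 - (296/3)x^6 + 8x^5 + 2450x^4 + (5480/3)x^3 - (36019/2)x^2 - (40995/2)x + 34303/3

g(x) = 7x^7 - (296/3)x^6 + 8x^5 + 2450x^4 + (5480/3)x^3 - (36019/2)x^2 - (40995/2)x + 34303/3


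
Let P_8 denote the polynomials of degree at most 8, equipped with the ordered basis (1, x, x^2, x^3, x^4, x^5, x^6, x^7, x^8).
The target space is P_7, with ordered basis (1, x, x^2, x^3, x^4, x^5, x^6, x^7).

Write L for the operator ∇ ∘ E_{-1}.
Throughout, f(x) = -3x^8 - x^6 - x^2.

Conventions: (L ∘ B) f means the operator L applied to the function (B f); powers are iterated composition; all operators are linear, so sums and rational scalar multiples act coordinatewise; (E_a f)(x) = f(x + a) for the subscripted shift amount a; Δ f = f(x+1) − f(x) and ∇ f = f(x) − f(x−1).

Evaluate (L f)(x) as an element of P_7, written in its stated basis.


E_{-1} f = -3x^8 + 24x^7 - 85x^6 + 174x^5 - 225x^4 + 188x^3 - 100x^2 + 32x - 5
∇ E_{-1} f = -24x^7 + 252x^6 - 1182x^5 + 3195x^4 - 5348x^3 + 5517x^2 - 3236x + 831

the result is g(x) = -24x^7 + 252x^6 - 1182x^5 + 3195x^4 - 5348x^3 + 5517x^2 - 3236x + 831


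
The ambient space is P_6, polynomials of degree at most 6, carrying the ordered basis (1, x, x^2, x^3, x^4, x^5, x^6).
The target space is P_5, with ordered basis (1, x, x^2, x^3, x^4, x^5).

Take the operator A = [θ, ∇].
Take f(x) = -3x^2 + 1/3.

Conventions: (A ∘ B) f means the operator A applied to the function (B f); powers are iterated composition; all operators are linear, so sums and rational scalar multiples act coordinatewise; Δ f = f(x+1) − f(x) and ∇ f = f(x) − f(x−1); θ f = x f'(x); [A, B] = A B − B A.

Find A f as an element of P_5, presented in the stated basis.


∇ f = -6x + 3
θ ∇ f = -6x
θ f = -6x^2
∇ θ f = -12x + 6
[θ, ∇] f = 6x - 6

the image equals g(x) = 6x - 6


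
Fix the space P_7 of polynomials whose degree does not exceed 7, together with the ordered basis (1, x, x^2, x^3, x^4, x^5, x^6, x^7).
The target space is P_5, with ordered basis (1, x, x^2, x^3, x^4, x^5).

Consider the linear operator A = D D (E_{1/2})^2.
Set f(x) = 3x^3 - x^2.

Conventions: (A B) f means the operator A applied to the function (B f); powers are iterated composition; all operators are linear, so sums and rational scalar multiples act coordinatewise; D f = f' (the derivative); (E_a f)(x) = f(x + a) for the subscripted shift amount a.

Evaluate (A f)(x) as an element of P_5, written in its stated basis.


g(x) = 18x + 16

E_{1/2} f = 3x^3 + (7/2)x^2 + (5/4)x + 1/8
E_{1/2} E_{1/2} f = 3x^3 + 8x^2 + 7x + 2
D (E_{1/2})^2 f = 9x^2 + 16x + 7
D D (E_{1/2})^2 f = 18x + 16


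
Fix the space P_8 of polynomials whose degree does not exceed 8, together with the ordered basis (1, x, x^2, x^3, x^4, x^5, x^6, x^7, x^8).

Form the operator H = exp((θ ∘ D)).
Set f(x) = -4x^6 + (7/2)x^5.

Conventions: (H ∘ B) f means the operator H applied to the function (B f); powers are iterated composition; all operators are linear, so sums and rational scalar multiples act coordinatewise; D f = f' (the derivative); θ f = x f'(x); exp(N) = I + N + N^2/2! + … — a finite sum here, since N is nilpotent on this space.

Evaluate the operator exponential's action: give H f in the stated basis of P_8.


order-1 term: -120x^5 + 70x^4
order-2 term: -1200x^4 + 420x^3
order-3 term: -4800x^3 + 840x^2
order-4 term: -7200x^2 + 420x
order-5 term: -2880x
the series for exp((θ ∘ D)) f terminates at order 5
exp((θ ∘ D)) f = -4x^6 - (233/2)x^5 - 1130x^4 - 4380x^3 - 6360x^2 - 2460x

the image equals g(x) = -4x^6 - (233/2)x^5 - 1130x^4 - 4380x^3 - 6360x^2 - 2460x


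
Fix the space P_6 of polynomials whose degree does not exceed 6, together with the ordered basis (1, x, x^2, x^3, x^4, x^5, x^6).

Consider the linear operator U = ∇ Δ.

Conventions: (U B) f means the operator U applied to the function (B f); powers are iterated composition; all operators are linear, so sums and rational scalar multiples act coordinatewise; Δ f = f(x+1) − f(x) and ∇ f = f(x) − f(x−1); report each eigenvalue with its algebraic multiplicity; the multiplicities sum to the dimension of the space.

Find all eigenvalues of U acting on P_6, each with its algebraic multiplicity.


λ = 0 (multiplicity 7)

image of 1: 0
image of x: 0
image of x^2: 2
image of x^3: 6x
image of x^4: 12x^2 + 2
image of x^5: 20x^3 + 10x
image of x^6: 30x^4 + 30x^2 + 2
the matrix is upper triangular; its diagonal is (0, 0, 0, 0, 0, 0, 0)
for a triangular matrix the eigenvalues are the diagonal entries, with algebraic multiplicity their repetition count


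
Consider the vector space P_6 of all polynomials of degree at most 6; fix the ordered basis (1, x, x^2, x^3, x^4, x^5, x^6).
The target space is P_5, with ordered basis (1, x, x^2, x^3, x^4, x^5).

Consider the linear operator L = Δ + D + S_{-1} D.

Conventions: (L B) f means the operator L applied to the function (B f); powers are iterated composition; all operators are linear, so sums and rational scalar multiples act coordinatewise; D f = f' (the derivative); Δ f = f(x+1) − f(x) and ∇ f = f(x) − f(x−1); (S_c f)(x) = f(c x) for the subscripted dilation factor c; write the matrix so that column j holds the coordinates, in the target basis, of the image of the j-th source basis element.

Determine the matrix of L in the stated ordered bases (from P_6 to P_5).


the matrix is [[0, 3, 1, 1, 1, 1, 1]; [0, 0, 2, 3, 4, 5, 6]; [0, 0, 0, 9, 6, 10, 15]; [0, 0, 0, 0, 4, 10, 20]; [0, 0, 0, 0, 0, 15, 15]; [0, 0, 0, 0, 0, 0, 6]] (rows listed top to bottom)

image of 1: 0
image of x: 3
image of x^2: 2x + 1
image of x^3: 9x^2 + 3x + 1
image of x^4: 4x^3 + 6x^2 + 4x + 1
image of x^5: 15x^4 + 10x^3 + 10x^2 + 5x + 1
image of x^6: 6x^5 + 15x^4 + 20x^3 + 15x^2 + 6x + 1
each image's coordinates form column j of the matrix


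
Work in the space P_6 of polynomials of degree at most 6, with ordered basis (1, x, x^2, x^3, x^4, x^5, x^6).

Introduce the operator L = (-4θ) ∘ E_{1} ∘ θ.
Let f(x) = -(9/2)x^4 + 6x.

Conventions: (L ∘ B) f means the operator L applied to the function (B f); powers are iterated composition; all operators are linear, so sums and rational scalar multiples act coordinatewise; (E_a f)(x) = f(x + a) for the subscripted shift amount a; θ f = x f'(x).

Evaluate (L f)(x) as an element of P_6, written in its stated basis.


θ f = -18x^4 + 6x
E_{1} θ f = -18x^4 - 72x^3 - 108x^2 - 66x - 12
θ (E_{1} ∘ θ) f = -72x^4 - 216x^3 - 216x^2 - 66x
(-4θ) (E_{1} ∘ θ) f = 288x^4 + 864x^3 + 864x^2 + 264x

g(x) = 288x^4 + 864x^3 + 864x^2 + 264x


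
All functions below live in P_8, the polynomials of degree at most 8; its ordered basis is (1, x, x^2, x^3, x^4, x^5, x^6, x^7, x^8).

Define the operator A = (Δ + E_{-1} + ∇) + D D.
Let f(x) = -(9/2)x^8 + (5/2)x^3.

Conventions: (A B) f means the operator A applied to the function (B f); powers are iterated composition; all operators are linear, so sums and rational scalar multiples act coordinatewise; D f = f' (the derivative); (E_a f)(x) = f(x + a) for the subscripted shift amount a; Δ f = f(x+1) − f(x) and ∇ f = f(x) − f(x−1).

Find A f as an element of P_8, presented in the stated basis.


Δ f = -36x^7 - 126x^6 - 252x^5 - 315x^4 - 252x^3 - (237/2)x^2 - (57/2)x - 2
E_{-1} f = -(9/2)x^8 + 36x^7 - 126x^6 + 252x^5 - 315x^4 + (509/2)x^3 - (267/2)x^2 + (87/2)x - 7
∇ f = -36x^7 + 126x^6 - 252x^5 + 315x^4 - 252x^3 + (267/2)x^2 - (87/2)x + 7
(Δ + E_{-1} + ∇) f = -(9/2)x^8 - 36x^7 - 126x^6 - 252x^5 - 315x^4 - (499/2)x^3 - (237/2)x^2 - (57/2)x - 2
D f = -36x^7 + (15/2)x^2
D D f = -252x^6 + 15x
((Δ + E_{-1} + ∇) + D D) f = -(9/2)x^8 - 36x^7 - 378x^6 - 252x^5 - 315x^4 - (499/2)x^3 - (237/2)x^2 - (27/2)x - 2

the result is g(x) = -(9/2)x^8 - 36x^7 - 378x^6 - 252x^5 - 315x^4 - (499/2)x^3 - (237/2)x^2 - (27/2)x - 2


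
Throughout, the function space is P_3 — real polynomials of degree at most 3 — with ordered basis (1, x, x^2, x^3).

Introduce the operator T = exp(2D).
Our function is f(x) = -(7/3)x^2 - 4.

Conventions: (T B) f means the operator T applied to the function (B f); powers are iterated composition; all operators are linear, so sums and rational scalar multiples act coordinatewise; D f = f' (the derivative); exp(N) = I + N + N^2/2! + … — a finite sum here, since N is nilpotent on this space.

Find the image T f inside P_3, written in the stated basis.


order-1 term: -(28/3)x
order-2 term: -28/3
the series for exp(2D) f terminates at order 2
exp(2D) f = -(7/3)x^2 - (28/3)x - 40/3

the result is g(x) = -(7/3)x^2 - (28/3)x - 40/3


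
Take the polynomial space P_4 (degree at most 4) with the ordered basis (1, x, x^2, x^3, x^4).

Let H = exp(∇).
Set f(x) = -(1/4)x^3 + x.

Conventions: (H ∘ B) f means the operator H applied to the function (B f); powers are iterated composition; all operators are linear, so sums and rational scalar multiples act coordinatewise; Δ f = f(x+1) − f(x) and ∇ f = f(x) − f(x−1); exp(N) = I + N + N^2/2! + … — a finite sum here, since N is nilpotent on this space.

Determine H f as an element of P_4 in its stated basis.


order-1 term: -(3/4)x^2 + (3/4)x + 3/4
order-2 term: -(3/4)x + 3/4
order-3 term: -1/4
the series for exp(∇) f terminates at order 3
exp(∇) f = -(1/4)x^3 - (3/4)x^2 + x + 5/4

the result is g(x) = -(1/4)x^3 - (3/4)x^2 + x + 5/4


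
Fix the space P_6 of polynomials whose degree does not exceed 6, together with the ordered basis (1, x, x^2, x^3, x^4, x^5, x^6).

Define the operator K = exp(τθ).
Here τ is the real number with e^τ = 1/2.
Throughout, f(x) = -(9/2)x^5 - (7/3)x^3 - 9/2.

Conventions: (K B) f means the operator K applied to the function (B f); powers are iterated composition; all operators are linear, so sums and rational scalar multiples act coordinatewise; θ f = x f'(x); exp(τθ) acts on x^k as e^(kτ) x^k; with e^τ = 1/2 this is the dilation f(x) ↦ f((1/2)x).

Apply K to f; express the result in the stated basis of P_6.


exp(τθ) x^k = e^(kτ) x^k; with e^τ = 1/2 this sends x^k to (1/2)^k x^k
x^3 ↦ 1/8 x^3
x^5 ↦ 1/32 x^5
applying this coordinatewise to f: exp(τθ) f = -(9/64)x^5 - (7/24)x^3 - 9/2

the image equals g(x) = -(9/64)x^5 - (7/24)x^3 - 9/2


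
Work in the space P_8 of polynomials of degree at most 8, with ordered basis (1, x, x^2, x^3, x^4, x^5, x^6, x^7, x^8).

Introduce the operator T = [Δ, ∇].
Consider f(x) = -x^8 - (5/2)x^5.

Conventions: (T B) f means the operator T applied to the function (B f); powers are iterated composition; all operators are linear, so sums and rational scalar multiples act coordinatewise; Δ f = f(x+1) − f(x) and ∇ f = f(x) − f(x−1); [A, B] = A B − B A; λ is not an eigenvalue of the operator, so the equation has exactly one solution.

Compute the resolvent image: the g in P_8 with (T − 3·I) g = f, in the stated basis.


write g with unknown coordinates in the stated basis and equate coefficients in (T − 3·I) g = f
solving from the highest basis element down gives g = (1/3)x^8 + (5/6)x^5
check: T g = 0
so T g − 3·g = -x^8 - (5/2)x^5 = f ✓

the image equals g(x) = (1/3)x^8 + (5/6)x^5


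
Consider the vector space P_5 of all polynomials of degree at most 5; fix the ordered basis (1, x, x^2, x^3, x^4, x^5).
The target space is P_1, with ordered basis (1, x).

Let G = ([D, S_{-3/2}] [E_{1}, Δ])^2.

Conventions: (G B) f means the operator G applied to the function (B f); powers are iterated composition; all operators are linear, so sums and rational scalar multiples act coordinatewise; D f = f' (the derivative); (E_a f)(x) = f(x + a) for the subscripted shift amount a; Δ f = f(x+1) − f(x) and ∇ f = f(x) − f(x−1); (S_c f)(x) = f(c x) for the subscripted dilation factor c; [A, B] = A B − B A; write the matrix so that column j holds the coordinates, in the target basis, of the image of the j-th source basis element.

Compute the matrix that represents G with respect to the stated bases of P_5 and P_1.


image of 1: 0
image of x: 0
image of x^2: 0
image of x^3: 0
image of x^4: 0
image of x^5: 0
each image's coordinates form column j of the matrix

the matrix is [[0, 0, 0, 0, 0, 0]; [0, 0, 0, 0, 0, 0]] (rows listed top to bottom)


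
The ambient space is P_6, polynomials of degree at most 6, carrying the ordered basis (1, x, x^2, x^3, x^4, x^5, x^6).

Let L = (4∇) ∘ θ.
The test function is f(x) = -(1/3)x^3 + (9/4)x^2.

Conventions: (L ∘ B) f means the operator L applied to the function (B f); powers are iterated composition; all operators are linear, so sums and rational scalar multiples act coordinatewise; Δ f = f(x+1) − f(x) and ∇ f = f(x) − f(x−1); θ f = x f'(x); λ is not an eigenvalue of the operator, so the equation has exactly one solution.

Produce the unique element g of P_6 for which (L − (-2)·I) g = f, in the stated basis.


write g with unknown coordinates in the stated basis and equate coefficients in (L − (-2)·I) g = f
solving from the highest basis element down gives g = -(1/6)x^3 + (33/8)x^2 - 36x + 179/2
check: L g = -6x^2 + 72x - 179
so L g − (-2)·g = -(1/3)x^3 + (9/4)x^2 = f ✓

the image equals g(x) = -(1/6)x^3 + (33/8)x^2 - 36x + 179/2


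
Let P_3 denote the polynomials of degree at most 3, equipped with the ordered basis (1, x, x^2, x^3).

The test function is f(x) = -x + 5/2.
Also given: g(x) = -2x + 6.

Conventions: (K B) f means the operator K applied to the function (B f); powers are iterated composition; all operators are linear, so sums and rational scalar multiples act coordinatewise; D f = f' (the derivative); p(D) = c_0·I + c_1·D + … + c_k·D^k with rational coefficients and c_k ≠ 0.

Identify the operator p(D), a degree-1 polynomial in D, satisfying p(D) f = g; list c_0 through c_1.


D^0 f = -x + 5/2
D^1 f = -1
matching coefficients of g against c_0 f + c_1 Df + … from the top degree down determines the c_i
solution: c_0 = 2, c_1 = -1

c_0 = 2, c_1 = -1


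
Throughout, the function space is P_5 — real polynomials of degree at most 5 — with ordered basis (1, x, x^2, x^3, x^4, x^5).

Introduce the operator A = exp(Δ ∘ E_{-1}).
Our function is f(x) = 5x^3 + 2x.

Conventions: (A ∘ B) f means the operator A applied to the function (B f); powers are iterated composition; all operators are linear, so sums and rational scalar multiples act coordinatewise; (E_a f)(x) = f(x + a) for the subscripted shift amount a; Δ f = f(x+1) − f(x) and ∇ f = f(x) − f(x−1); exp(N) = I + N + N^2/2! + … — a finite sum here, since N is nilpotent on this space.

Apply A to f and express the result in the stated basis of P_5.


order-1 term: 15x^2 - 15x + 7
order-2 term: 15x - 15
order-3 term: 5
the series for exp(Δ ∘ E_{-1}) f terminates at order 3
exp(Δ ∘ E_{-1}) f = 5x^3 + 15x^2 + 2x - 3

the image equals g(x) = 5x^3 + 15x^2 + 2x - 3


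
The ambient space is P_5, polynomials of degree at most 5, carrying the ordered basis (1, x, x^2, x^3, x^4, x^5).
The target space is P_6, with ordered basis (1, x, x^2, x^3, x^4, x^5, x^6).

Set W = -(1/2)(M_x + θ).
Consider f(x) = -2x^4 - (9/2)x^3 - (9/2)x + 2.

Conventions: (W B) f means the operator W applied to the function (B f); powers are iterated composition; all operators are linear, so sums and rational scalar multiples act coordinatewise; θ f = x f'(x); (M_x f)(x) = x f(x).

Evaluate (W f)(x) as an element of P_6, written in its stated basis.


g(x) = x^5 + (25/4)x^4 + (27/4)x^3 + (9/4)x^2 + (5/4)x

M_x f = -2x^5 - (9/2)x^4 - (9/2)x^2 + 2x
θ f = -8x^4 - (27/2)x^3 - (9/2)x
(M_x + θ) f = -2x^5 - (25/2)x^4 - (27/2)x^3 - (9/2)x^2 - (5/2)x
(-(1/2)(M_x + θ)) f = x^5 + (25/4)x^4 + (27/4)x^3 + (9/4)x^2 + (5/4)x


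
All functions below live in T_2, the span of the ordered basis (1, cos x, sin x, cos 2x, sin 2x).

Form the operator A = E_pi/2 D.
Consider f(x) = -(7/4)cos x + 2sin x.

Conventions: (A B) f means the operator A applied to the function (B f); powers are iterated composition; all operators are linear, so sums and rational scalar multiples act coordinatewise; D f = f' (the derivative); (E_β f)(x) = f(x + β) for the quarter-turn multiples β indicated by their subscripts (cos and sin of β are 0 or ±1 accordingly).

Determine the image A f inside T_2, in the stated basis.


D f = 2cos x + (7/4)sin x
E_pi/2 D f = (7/4)cos x - 2sin x

the result is g(x) = (7/4)cos x - 2sin x


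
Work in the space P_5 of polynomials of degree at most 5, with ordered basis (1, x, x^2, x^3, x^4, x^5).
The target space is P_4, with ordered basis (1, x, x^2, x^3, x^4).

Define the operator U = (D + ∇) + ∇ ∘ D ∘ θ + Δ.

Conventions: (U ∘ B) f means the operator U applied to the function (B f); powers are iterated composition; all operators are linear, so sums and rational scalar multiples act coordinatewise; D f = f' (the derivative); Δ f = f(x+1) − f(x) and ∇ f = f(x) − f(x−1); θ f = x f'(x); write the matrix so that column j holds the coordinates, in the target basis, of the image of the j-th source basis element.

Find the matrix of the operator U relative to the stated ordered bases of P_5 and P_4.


image of 1: 0
image of x: 3
image of x^2: 6x + 4
image of x^3: 9x^2 + 18x - 7
image of x^4: 12x^3 + 48x^2 - 40x + 16
image of x^5: 15x^4 + 100x^3 - 130x^2 + 100x - 23
each image's coordinates form column j of the matrix

the matrix is [[0, 3, 4, -7, 16, -23]; [0, 0, 6, 18, -40, 100]; [0, 0, 0, 9, 48, -130]; [0, 0, 0, 0, 12, 100]; [0, 0, 0, 0, 0, 15]] (rows listed top to bottom)


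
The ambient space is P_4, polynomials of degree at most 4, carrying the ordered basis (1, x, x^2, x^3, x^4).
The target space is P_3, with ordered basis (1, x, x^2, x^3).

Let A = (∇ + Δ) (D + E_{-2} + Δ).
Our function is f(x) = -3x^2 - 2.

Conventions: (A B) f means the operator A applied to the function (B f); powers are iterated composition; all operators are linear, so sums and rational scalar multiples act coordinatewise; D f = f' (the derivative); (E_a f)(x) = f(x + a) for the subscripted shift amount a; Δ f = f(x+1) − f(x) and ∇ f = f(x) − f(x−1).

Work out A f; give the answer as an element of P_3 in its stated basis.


D f = -6x
E_{-2} f = -3x^2 + 12x - 14
Δ f = -6x - 3
(D + E_{-2} + Δ) f = -3x^2 - 17
∇ (D + E_{-2} + Δ) f = -6x + 3
Δ (D + E_{-2} + Δ) f = -6x - 3
(∇ + Δ) (D + E_{-2} + Δ) f = -12x

the result is g(x) = -12x


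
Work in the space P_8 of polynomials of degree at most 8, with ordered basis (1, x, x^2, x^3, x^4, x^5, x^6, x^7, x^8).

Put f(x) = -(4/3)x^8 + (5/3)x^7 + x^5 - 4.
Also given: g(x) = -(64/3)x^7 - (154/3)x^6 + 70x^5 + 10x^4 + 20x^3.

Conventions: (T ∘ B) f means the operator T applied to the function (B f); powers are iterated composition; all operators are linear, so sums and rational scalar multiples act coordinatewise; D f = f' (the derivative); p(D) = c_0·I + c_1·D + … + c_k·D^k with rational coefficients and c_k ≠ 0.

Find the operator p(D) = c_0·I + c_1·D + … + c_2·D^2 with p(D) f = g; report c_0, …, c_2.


p(D) = 2·D + D^2, i.e. c_0 = 0, c_1 = 2, c_2 = 1

D^0 f = -(4/3)x^8 + (5/3)x^7 + x^5 - 4
D^1 f = -(32/3)x^7 + (35/3)x^6 + 5x^4
D^2 f = -(224/3)x^6 + 70x^5 + 20x^3
matching coefficients of g against c_0 f + c_1 Df + … from the top degree down determines the c_i
solution: c_0 = 0, c_1 = 2, c_2 = 1


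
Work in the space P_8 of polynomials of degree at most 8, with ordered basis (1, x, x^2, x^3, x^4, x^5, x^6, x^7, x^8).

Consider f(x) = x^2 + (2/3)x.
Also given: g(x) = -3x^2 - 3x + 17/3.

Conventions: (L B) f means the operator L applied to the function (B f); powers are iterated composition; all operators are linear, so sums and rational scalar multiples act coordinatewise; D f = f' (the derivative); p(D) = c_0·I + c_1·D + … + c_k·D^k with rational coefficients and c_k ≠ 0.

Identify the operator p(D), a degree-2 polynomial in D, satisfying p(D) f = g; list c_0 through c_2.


D^0 f = x^2 + (2/3)x
D^1 f = 2x + 2/3
D^2 f = 2
matching coefficients of g against c_0 f + c_1 Df + … from the top degree down determines the c_i
solution: c_0 = -3, c_1 = -1/2, c_2 = 3

c_0 = -3, c_1 = -1/2, c_2 = 3


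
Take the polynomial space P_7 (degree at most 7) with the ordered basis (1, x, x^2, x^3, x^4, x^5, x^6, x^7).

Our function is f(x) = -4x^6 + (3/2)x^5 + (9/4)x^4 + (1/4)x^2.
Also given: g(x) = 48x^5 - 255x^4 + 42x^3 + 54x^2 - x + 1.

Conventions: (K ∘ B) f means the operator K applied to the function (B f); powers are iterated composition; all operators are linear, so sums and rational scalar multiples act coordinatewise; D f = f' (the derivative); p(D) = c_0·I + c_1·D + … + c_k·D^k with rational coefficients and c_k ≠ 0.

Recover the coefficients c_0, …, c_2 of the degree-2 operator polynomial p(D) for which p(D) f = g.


D^0 f = -4x^6 + (3/2)x^5 + (9/4)x^4 + (1/4)x^2
D^1 f = -24x^5 + (15/2)x^4 + 9x^3 + (1/2)x
D^2 f = -120x^4 + 30x^3 + 27x^2 + 1/2
matching coefficients of g against c_0 f + c_1 Df + … from the top degree down determines the c_i
solution: c_0 = 0, c_1 = -2, c_2 = 2

p(D) = -2·D + 2·D^2, i.e. c_0 = 0, c_1 = -2, c_2 = 2


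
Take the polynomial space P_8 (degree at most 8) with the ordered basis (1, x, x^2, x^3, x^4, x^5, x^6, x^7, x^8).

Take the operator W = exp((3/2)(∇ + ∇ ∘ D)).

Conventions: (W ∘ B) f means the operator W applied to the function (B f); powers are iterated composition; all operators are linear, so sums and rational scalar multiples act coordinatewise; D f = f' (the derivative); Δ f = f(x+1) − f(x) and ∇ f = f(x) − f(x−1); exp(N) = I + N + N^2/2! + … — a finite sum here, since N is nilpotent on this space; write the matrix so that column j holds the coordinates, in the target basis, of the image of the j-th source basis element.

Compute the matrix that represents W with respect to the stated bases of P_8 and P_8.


the matrix is [[1, 3/2, 15/4, 57/8, 297/16, 771/32, 5943/64, -14967/128, 311217/256]; [0, 1, 3, 45/4, 57/2, 1485/16, 2313/16, 41601/64, -14967/16]; [0, 0, 1, 9/2, 45/2, 285/4, 4455/16, 16191/32, 41601/16]; [0, 0, 0, 1, 6, 75/2, 285/2, 10395/16, 5397/4]; [0, 0, 0, 0, 1, 15/2, 225/4, 1995/8, 10395/8]; [0, 0, 0, 0, 0, 1, 9, 315/4, 399]; [0, 0, 0, 0, 0, 0, 1, 21/2, 105]; [0, 0, 0, 0, 0, 0, 0, 1, 12]; [0, 0, 0, 0, 0, 0, 0, 0, 1]] (rows listed top to bottom)

image of 1: 1
image of x: x + 3/2
image of x^2: x^2 + 3x + 15/4
image of x^3: x^3 + (9/2)x^2 + (45/4)x + 57/8
image of x^4: x^4 + 6x^3 + (45/2)x^2 + (57/2)x + 297/16
image of x^5: x^5 + (15/2)x^4 + (75/2)x^3 + (285/4)x^2 + (1485/16)x + 771/32
image of x^6: x^6 + 9x^5 + (225/4)x^4 + (285/2)x^3 + (4455/16)x^2 + (2313/16)x + 5943/64
image of x^7: x^7 + (21/2)x^6 + (315/4)x^5 + (1995/8)x^4 + (10395/16)x^3 + (16191/32)x^2 + (41601/64)x - 14967/128
image of x^8: x^8 + 12x^7 + 105x^6 + 399x^5 + (10395/8)x^4 + (5397/4)x^3 + (41601/16)x^2 - (14967/16)x + 311217/256
each image's coordinates form column j of the matrix


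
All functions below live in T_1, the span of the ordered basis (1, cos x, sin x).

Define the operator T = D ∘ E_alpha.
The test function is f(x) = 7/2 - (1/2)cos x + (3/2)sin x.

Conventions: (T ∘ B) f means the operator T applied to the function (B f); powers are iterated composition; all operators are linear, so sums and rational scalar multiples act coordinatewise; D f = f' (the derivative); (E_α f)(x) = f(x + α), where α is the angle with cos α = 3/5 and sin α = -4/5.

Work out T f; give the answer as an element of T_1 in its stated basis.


the image equals g(x) = (1/2)cos x + (3/2)sin x

E_alpha f = 7/2 - (3/2)cos x + (1/2)sin x
D E_alpha f = (1/2)cos x + (3/2)sin x


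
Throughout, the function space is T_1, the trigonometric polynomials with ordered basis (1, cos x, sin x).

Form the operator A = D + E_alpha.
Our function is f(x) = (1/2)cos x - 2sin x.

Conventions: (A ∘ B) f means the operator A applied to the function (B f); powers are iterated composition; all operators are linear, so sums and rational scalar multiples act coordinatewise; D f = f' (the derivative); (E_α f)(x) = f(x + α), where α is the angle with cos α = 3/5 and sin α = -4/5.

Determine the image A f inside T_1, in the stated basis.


D f = -2cos x - (1/2)sin x
E_alpha f = (19/10)cos x - (4/5)sin x
(D + E_alpha) f = -(1/10)cos x - (13/10)sin x

the result is g(x) = -(1/10)cos x - (13/10)sin x


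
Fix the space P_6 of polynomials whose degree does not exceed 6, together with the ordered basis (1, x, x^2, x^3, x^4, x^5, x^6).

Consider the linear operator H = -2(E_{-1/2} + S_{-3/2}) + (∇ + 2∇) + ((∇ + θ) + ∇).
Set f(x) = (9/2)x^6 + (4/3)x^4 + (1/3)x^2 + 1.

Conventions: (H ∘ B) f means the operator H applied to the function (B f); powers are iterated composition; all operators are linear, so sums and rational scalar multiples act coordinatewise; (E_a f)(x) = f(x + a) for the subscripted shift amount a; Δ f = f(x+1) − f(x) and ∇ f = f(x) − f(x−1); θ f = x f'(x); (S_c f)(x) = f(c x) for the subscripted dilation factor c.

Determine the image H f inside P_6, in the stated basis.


E_{-1/2} f = (9/2)x^6 - (27/2)x^5 + (437/24)x^4 - (167/12)x^3 + (629/96)x^2 - (59/32)x + 475/384
S_{-3/2} f = (6561/128)x^6 + (27/4)x^4 + (3/4)x^2 + 1
(E_{-1/2} + S_{-3/2}) f = (7137/128)x^6 - (27/2)x^5 + (599/24)x^4 - (167/12)x^3 + (701/96)x^2 - (59/32)x + 859/384
(-2(E_{-1/2} + S_{-3/2})) f = -(7137/64)x^6 + 27x^5 - (599/12)x^4 + (167/6)x^3 - (701/48)x^2 + (59/16)x - 859/192
∇ f = 27x^5 - (135/2)x^4 + (286/3)x^3 - (151/2)x^2 + 33x - 37/6
∇ f = 27x^5 - (135/2)x^4 + (286/3)x^3 - (151/2)x^2 + 33x - 37/6
(2∇) f = 54x^5 - 135x^4 + (572/3)x^3 - 151x^2 + 66x - 37/3
(∇ + 2∇) f = 81x^5 - (405/2)x^4 + 286x^3 - (453/2)x^2 + 99x - 37/2
∇ f = 27x^5 - (135/2)x^4 + (286/3)x^3 - (151/2)x^2 + 33x - 37/6
θ f = 27x^6 + (16/3)x^4 + (2/3)x^2
(∇ + θ) f = 27x^6 + 27x^5 - (373/6)x^4 + (286/3)x^3 - (449/6)x^2 + 33x - 37/6
∇ f = 27x^5 - (135/2)x^4 + (286/3)x^3 - (151/2)x^2 + 33x - 37/6
((∇ + θ) + ∇) f = 27x^6 + 54x^5 - (389/3)x^4 + (572/3)x^3 - (451/3)x^2 + 66x - 37/3
(-2(E_{-1/2} + S_{-3/2}) + (∇ + 2∇) + ((∇ + θ) + ∇)) f = -(5409/64)x^6 + 162x^5 - (4585/12)x^4 + (1009/2)x^3 - (6263/16)x^2 + (2699/16)x - 6779/192

g(x) = -(5409/64)x^6 + 162x^5 - (4585/12)x^4 + (1009/2)x^3 - (6263/16)x^2 + (2699/16)x - 6779/192


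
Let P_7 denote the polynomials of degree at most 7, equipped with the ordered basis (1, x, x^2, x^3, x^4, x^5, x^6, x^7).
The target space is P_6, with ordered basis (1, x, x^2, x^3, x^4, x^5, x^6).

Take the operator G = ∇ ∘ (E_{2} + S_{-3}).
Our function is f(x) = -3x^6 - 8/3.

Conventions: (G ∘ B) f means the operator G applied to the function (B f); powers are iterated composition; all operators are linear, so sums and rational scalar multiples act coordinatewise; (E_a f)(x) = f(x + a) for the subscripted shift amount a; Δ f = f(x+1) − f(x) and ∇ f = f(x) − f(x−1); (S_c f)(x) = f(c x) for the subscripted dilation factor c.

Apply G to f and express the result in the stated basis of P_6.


E_{2} f = -3x^6 - 36x^5 - 180x^4 - 480x^3 - 720x^2 - 576x - 584/3
S_{-3} f = -2187x^6 - 8/3
(E_{2} + S_{-3}) f = -2190x^6 - 36x^5 - 180x^4 - 480x^3 - 720x^2 - 576x - 592/3
∇ (E_{2} + S_{-3}) f = -13140x^5 + 32670x^4 - 44160x^3 + 32130x^2 - 13680x + 1998

g(x) = -13140x^5 + 32670x^4 - 44160x^3 + 32130x^2 - 13680x + 1998


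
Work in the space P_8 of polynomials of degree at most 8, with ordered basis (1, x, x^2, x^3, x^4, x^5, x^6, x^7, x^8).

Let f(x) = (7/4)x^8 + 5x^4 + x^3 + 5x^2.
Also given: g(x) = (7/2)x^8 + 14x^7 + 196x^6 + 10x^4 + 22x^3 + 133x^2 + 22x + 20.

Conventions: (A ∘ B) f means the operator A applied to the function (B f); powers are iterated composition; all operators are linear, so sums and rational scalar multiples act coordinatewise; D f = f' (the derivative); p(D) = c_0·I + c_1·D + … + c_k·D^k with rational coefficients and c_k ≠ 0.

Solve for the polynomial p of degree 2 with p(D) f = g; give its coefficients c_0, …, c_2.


D^0 f = (7/4)x^8 + 5x^4 + x^3 + 5x^2
D^1 f = 14x^7 + 20x^3 + 3x^2 + 10x
D^2 f = 98x^6 + 60x^2 + 6x + 10
matching coefficients of g against c_0 f + c_1 Df + … from the top degree down determines the c_i
solution: c_0 = 2, c_1 = 1, c_2 = 2

c_0 = 2, c_1 = 1, c_2 = 2


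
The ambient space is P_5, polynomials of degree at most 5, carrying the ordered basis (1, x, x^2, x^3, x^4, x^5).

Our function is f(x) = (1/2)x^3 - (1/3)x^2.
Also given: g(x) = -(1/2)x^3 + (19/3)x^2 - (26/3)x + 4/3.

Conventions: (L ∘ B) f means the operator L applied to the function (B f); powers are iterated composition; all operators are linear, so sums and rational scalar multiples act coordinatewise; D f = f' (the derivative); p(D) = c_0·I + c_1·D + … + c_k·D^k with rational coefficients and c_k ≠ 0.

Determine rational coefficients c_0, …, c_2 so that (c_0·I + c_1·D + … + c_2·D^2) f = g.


D^0 f = (1/2)x^3 - (1/3)x^2
D^1 f = (3/2)x^2 - (2/3)x
D^2 f = 3x - 2/3
matching coefficients of g against c_0 f + c_1 Df + … from the top degree down determines the c_i
solution: c_0 = -1, c_1 = 4, c_2 = -2

c_0 = -1, c_1 = 4, c_2 = -2


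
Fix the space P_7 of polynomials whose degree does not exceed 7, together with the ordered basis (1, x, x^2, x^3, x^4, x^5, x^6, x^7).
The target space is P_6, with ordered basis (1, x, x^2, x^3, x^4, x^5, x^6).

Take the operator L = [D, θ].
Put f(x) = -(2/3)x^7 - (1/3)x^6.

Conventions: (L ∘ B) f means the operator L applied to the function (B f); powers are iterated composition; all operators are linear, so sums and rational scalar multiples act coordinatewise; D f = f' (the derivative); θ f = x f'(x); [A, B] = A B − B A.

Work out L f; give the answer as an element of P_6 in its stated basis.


θ f = -(14/3)x^7 - 2x^6
D θ f = -(98/3)x^6 - 12x^5
D f = -(14/3)x^6 - 2x^5
θ D f = -28x^6 - 10x^5
[D, θ] f = -(14/3)x^6 - 2x^5

the image equals g(x) = -(14/3)x^6 - 2x^5


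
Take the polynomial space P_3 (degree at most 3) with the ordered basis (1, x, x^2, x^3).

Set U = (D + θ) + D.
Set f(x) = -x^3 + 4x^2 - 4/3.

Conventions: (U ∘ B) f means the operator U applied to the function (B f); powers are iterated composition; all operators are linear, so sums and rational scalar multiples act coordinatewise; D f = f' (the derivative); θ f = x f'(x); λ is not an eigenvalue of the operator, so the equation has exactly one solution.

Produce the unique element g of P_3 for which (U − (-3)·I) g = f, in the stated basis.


g(x) = -(1/6)x^3 + x^2 - x + 2/9

write g with unknown coordinates in the stated basis and equate coefficients in (U − (-3)·I) g = f
solving from the highest basis element down gives g = -(1/6)x^3 + x^2 - x + 2/9
check: U g = -(1/2)x^3 + x^2 + 3x - 2
so U g − (-3)·g = -x^3 + 4x^2 - 4/3 = f ✓


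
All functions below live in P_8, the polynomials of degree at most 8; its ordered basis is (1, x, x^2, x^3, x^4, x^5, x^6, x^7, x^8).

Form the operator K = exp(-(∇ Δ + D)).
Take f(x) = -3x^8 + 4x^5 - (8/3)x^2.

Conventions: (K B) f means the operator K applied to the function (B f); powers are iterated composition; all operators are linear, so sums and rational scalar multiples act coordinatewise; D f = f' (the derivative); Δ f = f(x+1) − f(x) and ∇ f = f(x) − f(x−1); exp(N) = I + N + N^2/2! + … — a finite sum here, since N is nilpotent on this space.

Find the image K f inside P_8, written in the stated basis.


the image equals g(x) = -3x^8 + 24x^7 + 84x^6 - 836x^5 + 190x^4 + 5168x^3 - (14276/3)x^2 - (9044/3)x + 7205/3

order-1 term: 24x^7 + 168x^6 + 400x^4 - 80x^3 + 168x^2 - (104/3)x + 34/3
order-2 term: -84x^6 - 1008x^5 - 2520x^4 - 1640x^3 - 4800x^2 - 96x - 2156/3
order-3 term: 168x^5 + 2520x^4 + 10080x^3 + 12560x^2 + 9840x + 4968
order-4 term: -210x^4 - 3360x^3 - 15120x^2 - 21820x - 10000
order-5 term: 168x^3 + 2520x^2 + 10080x + 10496
order-6 term: -84x^2 - 1008x - 2520
order-7 term: 24x + 168
order-8 term: -3
the series for exp(-(∇ Δ + D)) f terminates at order 8
exp(-(∇ Δ + D)) f = -3x^8 + 24x^7 + 84x^6 - 836x^5 + 190x^4 + 5168x^3 - (14276/3)x^2 - (9044/3)x + 7205/3


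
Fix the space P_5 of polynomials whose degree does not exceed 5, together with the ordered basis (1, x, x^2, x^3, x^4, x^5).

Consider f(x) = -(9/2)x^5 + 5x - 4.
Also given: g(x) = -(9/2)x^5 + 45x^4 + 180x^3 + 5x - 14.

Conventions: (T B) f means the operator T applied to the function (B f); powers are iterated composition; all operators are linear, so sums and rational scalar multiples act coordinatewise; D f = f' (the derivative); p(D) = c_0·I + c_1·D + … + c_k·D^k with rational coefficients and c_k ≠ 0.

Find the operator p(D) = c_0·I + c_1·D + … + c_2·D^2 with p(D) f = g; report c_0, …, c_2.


c_0 = 1, c_1 = -2, c_2 = -2

D^0 f = -(9/2)x^5 + 5x - 4
D^1 f = -(45/2)x^4 + 5
D^2 f = -90x^3
matching coefficients of g against c_0 f + c_1 Df + … from the top degree down determines the c_i
solution: c_0 = 1, c_1 = -2, c_2 = -2
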